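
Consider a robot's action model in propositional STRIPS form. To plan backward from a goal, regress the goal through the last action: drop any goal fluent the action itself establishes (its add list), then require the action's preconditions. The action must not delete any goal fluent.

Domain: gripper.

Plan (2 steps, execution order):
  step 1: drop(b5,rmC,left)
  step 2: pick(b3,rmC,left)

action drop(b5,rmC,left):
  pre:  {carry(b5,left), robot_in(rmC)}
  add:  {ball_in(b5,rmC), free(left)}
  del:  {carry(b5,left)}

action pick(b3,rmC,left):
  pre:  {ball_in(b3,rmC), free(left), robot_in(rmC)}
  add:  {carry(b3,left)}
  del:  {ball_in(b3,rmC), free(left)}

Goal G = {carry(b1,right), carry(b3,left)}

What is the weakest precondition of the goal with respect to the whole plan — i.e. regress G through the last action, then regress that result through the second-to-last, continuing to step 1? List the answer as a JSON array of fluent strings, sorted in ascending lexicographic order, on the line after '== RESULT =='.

Work backward from the goal:
  through step 2 (pick(b3,rmC,left)): drop {carry(b3,left)}, keep {carry(b1,right)}, require {ball_in(b3,rmC), free(left), robot_in(rmC)}
    → {ball_in(b3,rmC), carry(b1,right), free(left), robot_in(rmC)}
  through step 1 (drop(b5,rmC,left)): drop {free(left)}, keep {ball_in(b3,rmC), carry(b1,right), robot_in(rmC)}, require {carry(b5,left), robot_in(rmC)}
    → {ball_in(b3,rmC), carry(b1,right), carry(b5,left), robot_in(rmC)}

== RESULT ==
["ball_in(b3,rmC)", "carry(b1,right)", "carry(b5,left)", "robot_in(rmC)"]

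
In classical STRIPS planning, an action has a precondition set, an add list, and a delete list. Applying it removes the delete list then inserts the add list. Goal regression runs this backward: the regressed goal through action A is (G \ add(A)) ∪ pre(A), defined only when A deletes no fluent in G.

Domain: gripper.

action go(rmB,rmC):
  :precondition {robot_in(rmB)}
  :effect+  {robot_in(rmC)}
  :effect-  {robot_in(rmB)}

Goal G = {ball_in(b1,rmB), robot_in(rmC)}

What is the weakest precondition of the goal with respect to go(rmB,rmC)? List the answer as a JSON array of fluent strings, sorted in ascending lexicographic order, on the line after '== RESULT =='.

Compute (G \ add) ∪ pre:
  G ∩ del = {}  (empty — regression defined)
  G \ add = {ball_in(b1,rmB), robot_in(rmC)} \ {robot_in(rmC)} = {ball_in(b1,rmB)}
  ∪ pre   = {ball_in(b1,rmB)} ∪ {robot_in(rmB)}
          = {ball_in(b1,rmB), robot_in(rmB)}

== RESULT ==
["ball_in(b1,rmB)", "robot_in(rmB)"]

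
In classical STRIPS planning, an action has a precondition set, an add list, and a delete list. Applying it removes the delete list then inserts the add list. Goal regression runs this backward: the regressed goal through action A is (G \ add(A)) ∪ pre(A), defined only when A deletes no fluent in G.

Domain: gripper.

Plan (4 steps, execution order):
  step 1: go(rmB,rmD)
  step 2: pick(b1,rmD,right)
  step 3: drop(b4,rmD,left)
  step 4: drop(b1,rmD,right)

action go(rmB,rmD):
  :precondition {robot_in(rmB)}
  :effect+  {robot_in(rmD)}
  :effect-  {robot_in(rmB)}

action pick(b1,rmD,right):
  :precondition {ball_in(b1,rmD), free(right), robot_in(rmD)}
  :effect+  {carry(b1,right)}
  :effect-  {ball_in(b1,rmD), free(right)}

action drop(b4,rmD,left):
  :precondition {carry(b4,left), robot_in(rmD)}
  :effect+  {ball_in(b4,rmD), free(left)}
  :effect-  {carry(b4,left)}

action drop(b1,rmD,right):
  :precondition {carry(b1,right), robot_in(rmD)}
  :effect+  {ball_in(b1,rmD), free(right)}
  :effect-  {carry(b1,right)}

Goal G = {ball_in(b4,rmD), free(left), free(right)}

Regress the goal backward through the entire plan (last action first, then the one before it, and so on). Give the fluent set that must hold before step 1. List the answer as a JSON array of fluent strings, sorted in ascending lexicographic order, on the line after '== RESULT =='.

Work backward from the goal:
  through step 4 (drop(b1,rmD,right)): drop {free(right)}, keep {ball_in(b4,rmD), free(left)}, require {carry(b1,right), robot_in(rmD)}
    → {ball_in(b4,rmD), carry(b1,right), free(left), robot_in(rmD)}
  through step 3 (drop(b4,rmD,left)): drop {ball_in(b4,rmD), free(left)}, keep {carry(b1,right), robot_in(rmD)}, require {carry(b4,left), robot_in(rmD)}
    → {carry(b1,right), carry(b4,left), robot_in(rmD)}
  through step 2 (pick(b1,rmD,right)): drop {carry(b1,right)}, keep {carry(b4,left), robot_in(rmD)}, require {ball_in(b1,rmD), free(right), robot_in(rmD)}
    → {ball_in(b1,rmD), carry(b4,left), free(right), robot_in(rmD)}
  through step 1 (go(rmB,rmD)): drop {robot_in(rmD)}, keep {ball_in(b1,rmD), carry(b4,left), free(right)}, require {robot_in(rmB)}
    → {ball_in(b1,rmD), carry(b4,left), free(right), robot_in(rmB)}

== RESULT ==
["ball_in(b1,rmD)", "carry(b4,left)", "free(right)", "robot_in(rmB)"]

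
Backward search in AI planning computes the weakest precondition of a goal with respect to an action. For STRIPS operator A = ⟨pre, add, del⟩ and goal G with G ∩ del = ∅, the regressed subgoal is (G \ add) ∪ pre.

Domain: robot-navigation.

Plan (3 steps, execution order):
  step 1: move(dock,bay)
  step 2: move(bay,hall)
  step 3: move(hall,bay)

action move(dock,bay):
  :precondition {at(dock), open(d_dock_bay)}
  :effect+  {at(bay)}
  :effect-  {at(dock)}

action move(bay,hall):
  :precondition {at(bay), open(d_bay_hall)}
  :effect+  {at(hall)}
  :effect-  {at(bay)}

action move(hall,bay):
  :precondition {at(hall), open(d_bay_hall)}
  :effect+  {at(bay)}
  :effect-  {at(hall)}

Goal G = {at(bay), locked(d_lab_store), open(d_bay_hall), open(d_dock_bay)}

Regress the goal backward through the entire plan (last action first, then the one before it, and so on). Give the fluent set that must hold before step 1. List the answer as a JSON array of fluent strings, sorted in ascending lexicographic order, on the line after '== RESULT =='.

Regress step by step:
  through step 3 (move(hall,bay)): drop {at(bay)}, keep {locked(d_lab_store), open(d_bay_hall), open(d_dock_bay)}, require {at(hall), open(d_bay_hall)}
    → {at(hall), locked(d_lab_store), open(d_bay_hall), open(d_dock_bay)}
  through step 2 (move(bay,hall)): drop {at(hall)}, keep {locked(d_lab_store), open(d_bay_hall), open(d_dock_bay)}, require {at(bay), open(d_bay_hall)}
    → {at(bay), locked(d_lab_store), open(d_bay_hall), open(d_dock_bay)}
  through step 1 (move(dock,bay)): drop {at(bay)}, keep {locked(d_lab_store), open(d_bay_hall), open(d_dock_bay)}, require {at(dock), open(d_dock_bay)}
    → {at(dock), locked(d_lab_store), open(d_bay_hall), open(d_dock_bay)}

== RESULT ==
["at(dock)", "locked(d_lab_store)", "open(d_bay_hall)", "open(d_dock_bay)"]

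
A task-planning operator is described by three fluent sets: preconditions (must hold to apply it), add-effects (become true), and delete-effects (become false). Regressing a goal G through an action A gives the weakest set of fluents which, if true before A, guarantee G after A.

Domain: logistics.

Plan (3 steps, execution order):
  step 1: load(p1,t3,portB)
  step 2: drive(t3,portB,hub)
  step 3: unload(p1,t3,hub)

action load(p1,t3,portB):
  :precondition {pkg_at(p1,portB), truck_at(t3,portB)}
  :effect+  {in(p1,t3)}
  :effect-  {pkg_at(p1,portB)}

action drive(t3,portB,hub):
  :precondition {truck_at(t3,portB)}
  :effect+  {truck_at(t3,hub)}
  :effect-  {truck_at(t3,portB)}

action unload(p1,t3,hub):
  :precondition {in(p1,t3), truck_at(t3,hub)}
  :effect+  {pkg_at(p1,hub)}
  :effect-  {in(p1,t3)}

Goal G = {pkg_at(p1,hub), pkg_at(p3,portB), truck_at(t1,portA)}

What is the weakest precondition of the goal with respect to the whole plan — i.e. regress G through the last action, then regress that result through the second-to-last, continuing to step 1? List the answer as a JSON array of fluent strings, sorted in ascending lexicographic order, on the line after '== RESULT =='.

Regress step by step:
  through step 3 (unload(p1,t3,hub)): drop {pkg_at(p1,hub)}, keep {pkg_at(p3,portB), truck_at(t1,portA)}, require {in(p1,t3), truck_at(t3,hub)}
    → {in(p1,t3), pkg_at(p3,portB), truck_at(t1,portA), truck_at(t3,hub)}
  through step 2 (drive(t3,portB,hub)): drop {truck_at(t3,hub)}, keep {in(p1,t3), pkg_at(p3,portB), truck_at(t1,portA)}, require {truck_at(t3,portB)}
    → {in(p1,t3), pkg_at(p3,portB), truck_at(t1,portA), truck_at(t3,portB)}
  through step 1 (load(p1,t3,portB)): drop {in(p1,t3)}, keep {pkg_at(p3,portB), truck_at(t1,portA), truck_at(t3,portB)}, require {pkg_at(p1,portB), truck_at(t3,portB)}
    → {pkg_at(p1,portB), pkg_at(p3,portB), truck_at(t1,portA), truck_at(t3,portB)}

== RESULT ==
["pkg_at(p1,portB)", "pkg_at(p3,portB)", "truck_at(t1,portA)", "truck_at(t3,portB)"]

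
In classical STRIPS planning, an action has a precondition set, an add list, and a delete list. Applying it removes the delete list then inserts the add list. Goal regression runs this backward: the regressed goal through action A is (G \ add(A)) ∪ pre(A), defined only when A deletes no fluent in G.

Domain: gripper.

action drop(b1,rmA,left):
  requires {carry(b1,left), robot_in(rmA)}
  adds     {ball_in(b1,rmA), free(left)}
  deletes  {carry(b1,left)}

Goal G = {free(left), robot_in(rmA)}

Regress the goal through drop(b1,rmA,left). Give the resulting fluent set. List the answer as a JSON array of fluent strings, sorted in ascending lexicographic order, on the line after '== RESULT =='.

Compute (G \ add) ∪ pre:
  G ∩ del = {}  (empty — regression defined)
  G \ add = {free(left), robot_in(rmA)} \ {ball_in(b1,rmA), free(left)} = {robot_in(rmA)}
  ∪ pre   = {robot_in(rmA)} ∪ {carry(b1,left), robot_in(rmA)}
          = {carry(b1,left), robot_in(rmA)}

== RESULT ==
["carry(b1,left)", "robot_in(rmA)"]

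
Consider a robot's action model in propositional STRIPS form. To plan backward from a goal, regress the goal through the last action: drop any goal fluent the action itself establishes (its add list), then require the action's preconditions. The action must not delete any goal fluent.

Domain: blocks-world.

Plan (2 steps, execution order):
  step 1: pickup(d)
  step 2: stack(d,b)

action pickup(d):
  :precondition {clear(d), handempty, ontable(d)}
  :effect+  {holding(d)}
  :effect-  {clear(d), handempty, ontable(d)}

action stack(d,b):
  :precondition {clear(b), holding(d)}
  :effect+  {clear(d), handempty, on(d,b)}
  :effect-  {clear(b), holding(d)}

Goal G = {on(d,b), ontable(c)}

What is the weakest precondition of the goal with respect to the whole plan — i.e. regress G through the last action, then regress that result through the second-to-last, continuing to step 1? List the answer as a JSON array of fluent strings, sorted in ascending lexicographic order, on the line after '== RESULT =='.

Work backward from the goal:
  through step 2 (stack(d,b)): drop {on(d,b)}, keep {ontable(c)}, require {clear(b), holding(d)}
    → {clear(b), holding(d), ontable(c)}
  through step 1 (pickup(d)): drop {holding(d)}, keep {clear(b), ontable(c)}, require {clear(d), handempty, ontable(d)}
    → {clear(b), clear(d), handempty, ontable(c), ontable(d)}

== RESULT ==
["clear(b)", "clear(d)", "handempty", "ontable(c)", "ontable(d)"]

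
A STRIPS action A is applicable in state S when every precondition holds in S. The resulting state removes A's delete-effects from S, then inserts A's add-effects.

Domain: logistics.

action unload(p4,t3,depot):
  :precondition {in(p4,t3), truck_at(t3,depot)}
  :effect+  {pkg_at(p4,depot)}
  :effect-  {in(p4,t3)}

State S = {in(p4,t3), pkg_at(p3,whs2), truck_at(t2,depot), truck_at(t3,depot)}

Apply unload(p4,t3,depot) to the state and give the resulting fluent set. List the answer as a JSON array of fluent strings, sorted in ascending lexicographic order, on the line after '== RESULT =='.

Progress:
  pre ⊆ S: {in(p4,t3), truck_at(t3,depot)} ⊆ S  — applicable
  S \ del = {pkg_at(p3,whs2), truck_at(t2,depot), truck_at(t3,depot)}
  ∪ add   = {pkg_at(p3,whs2), pkg_at(p4,depot), truck_at(t2,depot), truck_at(t3,depot)}

== RESULT ==
["pkg_at(p3,whs2)", "pkg_at(p4,depot)", "truck_at(t2,depot)", "truck_at(t3,depot)"]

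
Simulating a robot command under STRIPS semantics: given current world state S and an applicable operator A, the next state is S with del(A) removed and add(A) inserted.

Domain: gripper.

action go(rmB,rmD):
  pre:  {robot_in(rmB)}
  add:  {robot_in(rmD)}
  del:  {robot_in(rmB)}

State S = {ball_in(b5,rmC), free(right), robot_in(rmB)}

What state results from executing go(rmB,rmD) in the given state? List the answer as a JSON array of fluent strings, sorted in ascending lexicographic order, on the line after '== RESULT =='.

Compute (S \ del) ∪ add:
  pre ⊆ S: {robot_in(rmB)} ⊆ S  — applicable
  S \ del = {ball_in(b5,rmC), free(right)}
  ∪ add   = {ball_in(b5,rmC), free(right), robot_in(rmD)}

== RESULT ==
["ball_in(b5,rmC)", "free(right)", "robot_in(rmD)"]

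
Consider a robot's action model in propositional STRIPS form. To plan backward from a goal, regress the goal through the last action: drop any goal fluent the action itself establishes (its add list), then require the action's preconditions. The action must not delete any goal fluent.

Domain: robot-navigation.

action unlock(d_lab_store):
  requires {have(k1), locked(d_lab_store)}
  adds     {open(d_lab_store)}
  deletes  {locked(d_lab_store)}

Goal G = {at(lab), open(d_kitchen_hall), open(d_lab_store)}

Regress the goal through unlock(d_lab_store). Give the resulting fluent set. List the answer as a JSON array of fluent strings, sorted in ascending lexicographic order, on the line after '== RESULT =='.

Compute (G \ add) ∪ pre:
  G ∩ del = {}  (empty — regression defined)
  G \ add = {at(lab), open(d_kitchen_hall), open(d_lab_store)} \ {open(d_lab_store)} = {at(lab), open(d_kitchen_hall)}
  ∪ pre   = {at(lab), open(d_kitchen_hall)} ∪ {have(k1), locked(d_lab_store)}
          = {at(lab), have(k1), locked(d_lab_store), open(d_kitchen_hall)}

== RESULT ==
["at(lab)", "have(k1)", "locked(d_lab_store)", "open(d_kitchen_hall)"]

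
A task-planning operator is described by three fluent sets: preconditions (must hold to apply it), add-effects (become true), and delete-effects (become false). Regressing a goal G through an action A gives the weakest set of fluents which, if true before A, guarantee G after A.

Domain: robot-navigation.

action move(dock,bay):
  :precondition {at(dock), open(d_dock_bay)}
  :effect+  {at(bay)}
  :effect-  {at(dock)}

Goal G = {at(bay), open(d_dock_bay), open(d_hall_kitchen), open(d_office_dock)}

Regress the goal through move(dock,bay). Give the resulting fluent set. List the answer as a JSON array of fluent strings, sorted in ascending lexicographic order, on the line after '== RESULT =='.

Regress:
  G ∩ del = {}  (empty — regression defined)
  G \ add = {at(bay), open(d_dock_bay), open(d_hall_kitchen), open(d_office_dock)} \ {at(bay)} = {open(d_dock_bay), open(d_hall_kitchen), open(d_office_dock)}
  ∪ pre   = {open(d_dock_bay), open(d_hall_kitchen), open(d_office_dock)} ∪ {at(dock), open(d_dock_bay)}
          = {at(dock), open(d_dock_bay), open(d_hall_kitchen), open(d_office_dock)}

== RESULT ==
["at(dock)", "open(d_dock_bay)", "open(d_hall_kitchen)", "open(d_office_dock)"]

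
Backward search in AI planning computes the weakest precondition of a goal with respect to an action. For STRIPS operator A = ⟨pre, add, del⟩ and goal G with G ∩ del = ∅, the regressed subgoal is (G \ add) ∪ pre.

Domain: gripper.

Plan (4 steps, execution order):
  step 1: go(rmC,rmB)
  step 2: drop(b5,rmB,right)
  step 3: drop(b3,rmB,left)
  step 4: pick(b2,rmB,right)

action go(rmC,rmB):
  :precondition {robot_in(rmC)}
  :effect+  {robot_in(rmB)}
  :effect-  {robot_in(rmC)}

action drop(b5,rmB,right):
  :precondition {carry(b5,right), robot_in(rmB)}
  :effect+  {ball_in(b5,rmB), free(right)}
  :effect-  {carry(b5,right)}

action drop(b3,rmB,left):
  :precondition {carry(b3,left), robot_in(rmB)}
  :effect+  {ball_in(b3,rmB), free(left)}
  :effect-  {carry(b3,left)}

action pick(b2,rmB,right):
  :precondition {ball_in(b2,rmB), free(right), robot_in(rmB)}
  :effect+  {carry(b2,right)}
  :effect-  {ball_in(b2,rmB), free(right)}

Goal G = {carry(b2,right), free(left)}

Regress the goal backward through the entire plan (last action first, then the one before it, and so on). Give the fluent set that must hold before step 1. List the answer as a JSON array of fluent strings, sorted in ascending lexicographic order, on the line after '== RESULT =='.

Work backward from the goal:
  through step 4 (pick(b2,rmB,right)): drop {carry(b2,right)}, keep {free(left)}, require {ball_in(b2,rmB), free(right), robot_in(rmB)}
    → {ball_in(b2,rmB), free(left), free(right), robot_in(rmB)}
  through step 3 (drop(b3,rmB,left)): drop {free(left)}, keep {ball_in(b2,rmB), free(right), robot_in(rmB)}, require {carry(b3,left), robot_in(rmB)}
    → {ball_in(b2,rmB), carry(b3,left), free(right), robot_in(rmB)}
  through step 2 (drop(b5,rmB,right)): drop {free(right)}, keep {ball_in(b2,rmB), carry(b3,left), robot_in(rmB)}, require {carry(b5,right), robot_in(rmB)}
    → {ball_in(b2,rmB), carry(b3,left), carry(b5,right), robot_in(rmB)}
  through step 1 (go(rmC,rmB)): drop {robot_in(rmB)}, keep {ball_in(b2,rmB), carry(b3,left), carry(b5,right)}, require {robot_in(rmC)}
    → {ball_in(b2,rmB), carry(b3,left), carry(b5,right), robot_in(rmC)}

== RESULT ==
["ball_in(b2,rmB)", "carry(b3,left)", "carry(b5,right)", "robot_in(rmC)"]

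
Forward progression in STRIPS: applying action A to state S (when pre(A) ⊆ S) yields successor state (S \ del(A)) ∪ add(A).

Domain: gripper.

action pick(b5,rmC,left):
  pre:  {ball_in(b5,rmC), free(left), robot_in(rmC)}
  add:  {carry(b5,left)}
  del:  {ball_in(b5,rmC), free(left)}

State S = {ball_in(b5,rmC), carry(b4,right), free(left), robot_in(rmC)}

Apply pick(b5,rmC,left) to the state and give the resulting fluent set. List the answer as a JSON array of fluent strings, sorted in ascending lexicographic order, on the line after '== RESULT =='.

Compute (S \ del) ∪ add:
  pre ⊆ S: {ball_in(b5,rmC), free(left), robot_in(rmC)} ⊆ S  — applicable
  S \ del = {carry(b4,right), robot_in(rmC)}
  ∪ add   = {carry(b4,right), carry(b5,left), robot_in(rmC)}

== RESULT ==
["carry(b4,right)", "carry(b5,left)", "robot_in(rmC)"]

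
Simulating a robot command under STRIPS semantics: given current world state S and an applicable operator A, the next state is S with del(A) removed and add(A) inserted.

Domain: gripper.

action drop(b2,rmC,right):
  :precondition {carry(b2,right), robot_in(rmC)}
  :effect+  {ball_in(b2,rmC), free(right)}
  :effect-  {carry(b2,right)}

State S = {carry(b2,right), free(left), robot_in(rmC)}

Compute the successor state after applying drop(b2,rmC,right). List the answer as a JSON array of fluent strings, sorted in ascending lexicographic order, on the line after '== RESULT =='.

Compute (S \ del) ∪ add:
  pre ⊆ S: {carry(b2,right), robot_in(rmC)} ⊆ S  — applicable
  S \ del = {free(left), robot_in(rmC)}
  ∪ add   = {ball_in(b2,rmC), free(left), free(right), robot_in(rmC)}

== RESULT ==
["ball_in(b2,rmC)", "free(left)", "free(right)", "robot_in(rmC)"]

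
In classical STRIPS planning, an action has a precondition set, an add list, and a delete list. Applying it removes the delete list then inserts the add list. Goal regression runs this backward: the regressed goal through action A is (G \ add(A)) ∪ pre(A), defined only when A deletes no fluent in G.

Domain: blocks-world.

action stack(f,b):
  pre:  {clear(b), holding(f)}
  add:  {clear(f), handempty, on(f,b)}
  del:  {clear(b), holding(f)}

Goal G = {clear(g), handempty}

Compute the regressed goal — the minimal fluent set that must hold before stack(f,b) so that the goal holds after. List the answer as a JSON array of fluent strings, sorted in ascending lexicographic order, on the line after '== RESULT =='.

Regress:
  G ∩ del = {}  (empty — regression defined)
  G \ add = {clear(g), handempty} \ {clear(f), handempty, on(f,b)} = {clear(g)}
  ∪ pre   = {clear(g)} ∪ {clear(b), holding(f)}
          = {clear(b), clear(g), holding(f)}

== RESULT ==
["clear(b)", "clear(g)", "holding(f)"]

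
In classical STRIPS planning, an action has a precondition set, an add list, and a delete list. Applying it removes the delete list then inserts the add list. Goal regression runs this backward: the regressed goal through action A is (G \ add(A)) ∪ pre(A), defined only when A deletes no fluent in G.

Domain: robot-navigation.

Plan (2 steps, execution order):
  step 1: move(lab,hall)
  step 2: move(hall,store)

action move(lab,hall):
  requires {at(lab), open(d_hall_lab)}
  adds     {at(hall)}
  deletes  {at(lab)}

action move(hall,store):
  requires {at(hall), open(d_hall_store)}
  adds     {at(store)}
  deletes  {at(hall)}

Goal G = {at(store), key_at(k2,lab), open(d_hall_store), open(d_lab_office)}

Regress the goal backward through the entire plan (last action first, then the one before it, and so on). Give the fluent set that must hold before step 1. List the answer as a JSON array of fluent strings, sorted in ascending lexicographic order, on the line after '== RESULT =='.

Regress step by step:
  through step 2 (move(hall,store)): drop {at(store)}, keep {key_at(k2,lab), open(d_hall_store), open(d_lab_office)}, require {at(hall), open(d_hall_store)}
    → {at(hall), key_at(k2,lab), open(d_hall_store), open(d_lab_office)}
  through step 1 (move(lab,hall)): drop {at(hall)}, keep {key_at(k2,lab), open(d_hall_store), open(d_lab_office)}, require {at(lab), open(d_hall_lab)}
    → {at(lab), key_at(k2,lab), open(d_hall_lab), open(d_hall_store), open(d_lab_office)}

== RESULT ==
["at(lab)", "key_at(k2,lab)", "open(d_hall_lab)", "open(d_hall_store)", "open(d_lab_office)"]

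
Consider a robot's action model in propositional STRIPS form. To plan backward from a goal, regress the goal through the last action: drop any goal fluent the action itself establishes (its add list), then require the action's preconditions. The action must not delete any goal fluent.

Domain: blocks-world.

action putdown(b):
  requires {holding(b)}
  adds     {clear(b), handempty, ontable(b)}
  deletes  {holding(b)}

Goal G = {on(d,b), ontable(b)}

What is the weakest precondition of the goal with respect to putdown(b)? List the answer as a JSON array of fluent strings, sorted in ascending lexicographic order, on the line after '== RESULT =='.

Regress:
  G ∩ del = {}  (empty — regression defined)
  G \ add = {on(d,b), ontable(b)} \ {clear(b), handempty, ontable(b)} = {on(d,b)}
  ∪ pre   = {on(d,b)} ∪ {holding(b)}
          = {holding(b), on(d,b)}

== RESULT ==
["holding(b)", "on(d,b)"]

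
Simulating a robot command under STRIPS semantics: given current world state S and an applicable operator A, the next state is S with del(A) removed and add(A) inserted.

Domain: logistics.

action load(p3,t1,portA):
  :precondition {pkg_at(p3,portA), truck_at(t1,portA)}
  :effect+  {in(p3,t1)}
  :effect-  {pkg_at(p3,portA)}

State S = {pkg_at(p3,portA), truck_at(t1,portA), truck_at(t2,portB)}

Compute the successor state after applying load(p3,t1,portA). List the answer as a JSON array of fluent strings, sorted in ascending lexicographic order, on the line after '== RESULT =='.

Progress:
  pre ⊆ S: {pkg_at(p3,portA), truck_at(t1,portA)} ⊆ S  — applicable
  S \ del = {truck_at(t1,portA), truck_at(t2,portB)}
  ∪ add   = {in(p3,t1), truck_at(t1,portA), truck_at(t2,portB)}

== RESULT ==
["in(p3,t1)", "truck_at(t1,portA)", "truck_at(t2,portB)"]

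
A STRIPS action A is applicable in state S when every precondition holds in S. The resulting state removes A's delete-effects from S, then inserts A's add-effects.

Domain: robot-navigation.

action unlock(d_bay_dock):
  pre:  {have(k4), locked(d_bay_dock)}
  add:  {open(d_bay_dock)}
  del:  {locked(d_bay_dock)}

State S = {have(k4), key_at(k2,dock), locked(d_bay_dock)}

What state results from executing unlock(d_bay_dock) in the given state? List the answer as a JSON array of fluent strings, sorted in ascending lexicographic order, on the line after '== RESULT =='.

Compute (S \ del) ∪ add:
  pre ⊆ S: {have(k4), locked(d_bay_dock)} ⊆ S  — applicable
  S \ del = {have(k4), key_at(k2,dock)}
  ∪ add   = {have(k4), key_at(k2,dock), open(d_bay_dock)}

== RESULT ==
["have(k4)", "key_at(k2,dock)", "open(d_bay_dock)"]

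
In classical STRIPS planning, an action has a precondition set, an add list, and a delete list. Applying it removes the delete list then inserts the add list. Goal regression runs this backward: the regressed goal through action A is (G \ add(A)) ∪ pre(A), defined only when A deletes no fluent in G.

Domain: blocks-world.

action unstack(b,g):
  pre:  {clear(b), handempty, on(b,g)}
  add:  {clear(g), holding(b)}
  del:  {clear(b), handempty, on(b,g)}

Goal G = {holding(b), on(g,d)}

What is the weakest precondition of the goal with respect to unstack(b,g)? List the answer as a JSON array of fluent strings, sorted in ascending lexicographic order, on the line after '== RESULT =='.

Compute (G \ add) ∪ pre:
  G ∩ del = {}  (empty — regression defined)
  G \ add = {holding(b), on(g,d)} \ {clear(g), holding(b)} = {on(g,d)}
  ∪ pre   = {on(g,d)} ∪ {clear(b), handempty, on(b,g)}
          = {clear(b), handempty, on(b,g), on(g,d)}

== RESULT ==
["clear(b)", "handempty", "on(b,g)", "on(g,d)"]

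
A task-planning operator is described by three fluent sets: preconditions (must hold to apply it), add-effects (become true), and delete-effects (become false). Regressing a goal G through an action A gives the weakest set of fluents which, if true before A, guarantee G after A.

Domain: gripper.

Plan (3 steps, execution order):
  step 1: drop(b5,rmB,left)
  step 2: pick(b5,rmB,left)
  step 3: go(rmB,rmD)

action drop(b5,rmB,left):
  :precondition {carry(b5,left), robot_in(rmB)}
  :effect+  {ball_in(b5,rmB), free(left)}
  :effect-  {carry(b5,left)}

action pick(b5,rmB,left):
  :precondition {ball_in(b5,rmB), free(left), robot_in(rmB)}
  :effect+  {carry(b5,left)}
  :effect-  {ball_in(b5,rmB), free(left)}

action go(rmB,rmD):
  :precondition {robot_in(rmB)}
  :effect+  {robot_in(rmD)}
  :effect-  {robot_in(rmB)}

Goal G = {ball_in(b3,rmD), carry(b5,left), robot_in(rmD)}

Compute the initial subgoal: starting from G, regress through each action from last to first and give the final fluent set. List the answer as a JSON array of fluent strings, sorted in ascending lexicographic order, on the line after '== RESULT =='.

Work backward from the goal:
  through step 3 (go(rmB,rmD)): drop {robot_in(rmD)}, keep {ball_in(b3,rmD), carry(b5,left)}, require {robot_in(rmB)}
    → {ball_in(b3,rmD), carry(b5,left), robot_in(rmB)}
  through step 2 (pick(b5,rmB,left)): drop {carry(b5,left)}, keep {ball_in(b3,rmD), robot_in(rmB)}, require {ball_in(b5,rmB), free(left), robot_in(rmB)}
    → {ball_in(b3,rmD), ball_in(b5,rmB), free(left), robot_in(rmB)}
  through step 1 (drop(b5,rmB,left)): drop {ball_in(b5,rmB), free(left)}, keep {ball_in(b3,rmD), robot_in(rmB)}, require {carry(b5,left), robot_in(rmB)}
    → {ball_in(b3,rmD), carry(b5,left), robot_in(rmB)}

== RESULT ==
["ball_in(b3,rmD)", "carry(b5,left)", "robot_in(rmB)"]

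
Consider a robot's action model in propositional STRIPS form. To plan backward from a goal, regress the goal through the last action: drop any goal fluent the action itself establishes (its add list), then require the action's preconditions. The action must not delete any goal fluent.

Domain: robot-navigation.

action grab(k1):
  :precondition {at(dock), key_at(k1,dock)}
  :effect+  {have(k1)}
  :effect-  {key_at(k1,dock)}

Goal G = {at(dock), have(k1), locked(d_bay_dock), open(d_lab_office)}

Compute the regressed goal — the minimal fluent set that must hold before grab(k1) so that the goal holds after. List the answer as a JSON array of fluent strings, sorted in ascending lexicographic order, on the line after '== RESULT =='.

Regress:
  G ∩ del = {}  (empty — regression defined)
  G \ add = {at(dock), have(k1), locked(d_bay_dock), open(d_lab_office)} \ {have(k1)} = {at(dock), locked(d_bay_dock), open(d_lab_office)}
  ∪ pre   = {at(dock), locked(d_bay_dock), open(d_lab_office)} ∪ {at(dock), key_at(k1,dock)}
          = {at(dock), key_at(k1,dock), locked(d_bay_dock), open(d_lab_office)}

== RESULT ==
["at(dock)", "key_at(k1,dock)", "locked(d_bay_dock)", "open(d_lab_office)"]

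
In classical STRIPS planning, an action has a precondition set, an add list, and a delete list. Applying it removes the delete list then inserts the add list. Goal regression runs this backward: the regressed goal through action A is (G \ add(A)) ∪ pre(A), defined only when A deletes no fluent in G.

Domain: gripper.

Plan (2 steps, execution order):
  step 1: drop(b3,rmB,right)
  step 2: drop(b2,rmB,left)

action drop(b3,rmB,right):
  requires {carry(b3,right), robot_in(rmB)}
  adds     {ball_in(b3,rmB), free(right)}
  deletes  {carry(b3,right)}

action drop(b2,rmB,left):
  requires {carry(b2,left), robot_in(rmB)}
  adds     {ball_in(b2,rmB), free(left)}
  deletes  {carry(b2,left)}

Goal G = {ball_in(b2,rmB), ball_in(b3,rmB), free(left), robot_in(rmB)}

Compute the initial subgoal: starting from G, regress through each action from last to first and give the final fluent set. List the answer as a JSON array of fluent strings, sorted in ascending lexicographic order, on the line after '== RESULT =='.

Regress step by step:
  through step 2 (drop(b2,rmB,left)): drop {ball_in(b2,rmB), free(left)}, keep {ball_in(b3,rmB), robot_in(rmB)}, require {carry(b2,left), robot_in(rmB)}
    → {ball_in(b3,rmB), carry(b2,left), robot_in(rmB)}
  through step 1 (drop(b3,rmB,right)): drop {ball_in(b3,rmB)}, keep {carry(b2,left), robot_in(rmB)}, require {carry(b3,right), robot_in(rmB)}
    → {carry(b2,left), carry(b3,right), robot_in(rmB)}

== RESULT ==
["carry(b2,left)", "carry(b3,right)", "robot_in(rmB)"]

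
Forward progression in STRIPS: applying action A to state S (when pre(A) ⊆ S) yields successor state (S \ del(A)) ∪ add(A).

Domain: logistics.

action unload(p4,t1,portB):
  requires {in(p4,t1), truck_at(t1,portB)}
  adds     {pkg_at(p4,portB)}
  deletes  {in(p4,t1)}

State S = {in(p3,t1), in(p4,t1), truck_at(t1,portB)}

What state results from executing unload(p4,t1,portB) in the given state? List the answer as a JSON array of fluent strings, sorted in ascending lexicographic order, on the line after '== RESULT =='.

Compute (S \ del) ∪ add:
  pre ⊆ S: {in(p4,t1), truck_at(t1,portB)} ⊆ S  — applicable
  S \ del = {in(p3,t1), truck_at(t1,portB)}
  ∪ add   = {in(p3,t1), pkg_at(p4,portB), truck_at(t1,portB)}

== RESULT ==
["in(p3,t1)", "pkg_at(p4,portB)", "truck_at(t1,portB)"]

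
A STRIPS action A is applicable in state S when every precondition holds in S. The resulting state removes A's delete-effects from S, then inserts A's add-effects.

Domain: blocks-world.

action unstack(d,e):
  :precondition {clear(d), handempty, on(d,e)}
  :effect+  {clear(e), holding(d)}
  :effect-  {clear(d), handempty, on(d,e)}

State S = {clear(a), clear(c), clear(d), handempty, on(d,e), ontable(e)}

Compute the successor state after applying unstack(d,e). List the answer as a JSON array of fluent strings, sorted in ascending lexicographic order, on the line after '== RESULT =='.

Progress:
  pre ⊆ S: {clear(d), handempty, on(d,e)} ⊆ S  — applicable
  S \ del = {clear(a), clear(c), ontable(e)}
  ∪ add   = {clear(a), clear(c), clear(e), holding(d), ontable(e)}

== RESULT ==
["clear(a)", "clear(c)", "clear(e)", "holding(d)", "ontable(e)"]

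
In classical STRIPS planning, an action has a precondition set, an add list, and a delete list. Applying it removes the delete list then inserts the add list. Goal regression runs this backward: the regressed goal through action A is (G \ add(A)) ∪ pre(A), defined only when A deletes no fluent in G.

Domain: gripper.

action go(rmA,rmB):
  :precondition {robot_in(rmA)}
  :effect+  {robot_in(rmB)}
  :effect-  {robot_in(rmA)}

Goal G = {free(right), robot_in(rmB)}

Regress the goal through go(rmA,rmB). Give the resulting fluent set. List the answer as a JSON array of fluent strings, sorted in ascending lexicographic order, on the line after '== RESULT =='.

Regress:
  G ∩ del = {}  (empty — regression defined)
  G \ add = {free(right), robot_in(rmB)} \ {robot_in(rmB)} = {free(right)}
  ∪ pre   = {free(right)} ∪ {robot_in(rmA)}
          = {free(right), robot_in(rmA)}

== RESULT ==
["free(right)", "robot_in(rmA)"]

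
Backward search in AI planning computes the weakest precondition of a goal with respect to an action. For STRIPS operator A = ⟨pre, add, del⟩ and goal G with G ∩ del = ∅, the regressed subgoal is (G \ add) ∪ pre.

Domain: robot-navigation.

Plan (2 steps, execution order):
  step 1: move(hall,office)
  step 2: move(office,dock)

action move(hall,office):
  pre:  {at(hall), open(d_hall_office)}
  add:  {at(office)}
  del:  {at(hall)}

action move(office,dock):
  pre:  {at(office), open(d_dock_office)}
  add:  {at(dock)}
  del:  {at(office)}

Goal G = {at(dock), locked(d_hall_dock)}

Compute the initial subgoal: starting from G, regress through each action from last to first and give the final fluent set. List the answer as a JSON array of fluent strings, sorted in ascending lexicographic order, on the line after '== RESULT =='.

Regress step by step:
  through step 2 (move(office,dock)): drop {at(dock)}, keep {locked(d_hall_dock)}, require {at(office), open(d_dock_office)}
    → {at(office), locked(d_hall_dock), open(d_dock_office)}
  through step 1 (move(hall,office)): drop {at(office)}, keep {locked(d_hall_dock), open(d_dock_office)}, require {at(hall), open(d_hall_office)}
    → {at(hall), locked(d_hall_dock), open(d_dock_office), open(d_hall_office)}

== RESULT ==
["at(hall)", "locked(d_hall_dock)", "open(d_dock_office)", "open(d_hall_office)"]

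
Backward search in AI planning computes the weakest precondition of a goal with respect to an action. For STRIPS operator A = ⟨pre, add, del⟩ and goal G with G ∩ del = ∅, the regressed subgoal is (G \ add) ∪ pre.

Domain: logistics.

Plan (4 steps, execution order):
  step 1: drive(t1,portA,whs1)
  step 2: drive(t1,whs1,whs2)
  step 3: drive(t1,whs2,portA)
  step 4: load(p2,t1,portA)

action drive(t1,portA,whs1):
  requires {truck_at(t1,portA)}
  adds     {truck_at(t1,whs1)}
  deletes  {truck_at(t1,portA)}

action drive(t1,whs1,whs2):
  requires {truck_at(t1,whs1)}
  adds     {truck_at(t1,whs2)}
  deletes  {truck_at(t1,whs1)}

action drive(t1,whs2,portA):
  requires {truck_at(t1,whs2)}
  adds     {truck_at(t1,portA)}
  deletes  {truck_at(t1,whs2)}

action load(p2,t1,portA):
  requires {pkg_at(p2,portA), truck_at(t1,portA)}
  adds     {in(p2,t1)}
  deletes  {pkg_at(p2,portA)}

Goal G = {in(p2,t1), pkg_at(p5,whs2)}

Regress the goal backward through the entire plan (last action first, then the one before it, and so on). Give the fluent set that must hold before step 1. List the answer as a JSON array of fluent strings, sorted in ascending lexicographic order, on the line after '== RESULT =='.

Regress step by step:
  through step 4 (load(p2,t1,portA)): drop {in(p2,t1)}, keep {pkg_at(p5,whs2)}, require {pkg_at(p2,portA), truck_at(t1,portA)}
    → {pkg_at(p2,portA), pkg_at(p5,whs2), truck_at(t1,portA)}
  through step 3 (drive(t1,whs2,portA)): drop {truck_at(t1,portA)}, keep {pkg_at(p2,portA), pkg_at(p5,whs2)}, require {truck_at(t1,whs2)}
    → {pkg_at(p2,portA), pkg_at(p5,whs2), truck_at(t1,whs2)}
  through step 2 (drive(t1,whs1,whs2)): drop {truck_at(t1,whs2)}, keep {pkg_at(p2,portA), pkg_at(p5,whs2)}, require {truck_at(t1,whs1)}
    → {pkg_at(p2,portA), pkg_at(p5,whs2), truck_at(t1,whs1)}
  through step 1 (drive(t1,portA,whs1)): drop {truck_at(t1,whs1)}, keep {pkg_at(p2,portA), pkg_at(p5,whs2)}, require {truck_at(t1,portA)}
    → {pkg_at(p2,portA), pkg_at(p5,whs2), truck_at(t1,portA)}

== RESULT ==
["pkg_at(p2,portA)", "pkg_at(p5,whs2)", "truck_at(t1,portA)"]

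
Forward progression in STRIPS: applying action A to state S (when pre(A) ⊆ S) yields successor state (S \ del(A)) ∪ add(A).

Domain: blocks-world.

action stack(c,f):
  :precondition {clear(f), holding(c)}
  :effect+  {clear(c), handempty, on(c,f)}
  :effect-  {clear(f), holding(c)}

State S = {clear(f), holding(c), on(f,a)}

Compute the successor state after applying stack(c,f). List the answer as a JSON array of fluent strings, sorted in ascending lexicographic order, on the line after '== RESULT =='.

Progress:
  pre ⊆ S: {clear(f), holding(c)} ⊆ S  — applicable
  S \ del = {on(f,a)}
  ∪ add   = {clear(c), handempty, on(c,f), on(f,a)}

== RESULT ==
["clear(c)", "handempty", "on(c,f)", "on(f,a)"]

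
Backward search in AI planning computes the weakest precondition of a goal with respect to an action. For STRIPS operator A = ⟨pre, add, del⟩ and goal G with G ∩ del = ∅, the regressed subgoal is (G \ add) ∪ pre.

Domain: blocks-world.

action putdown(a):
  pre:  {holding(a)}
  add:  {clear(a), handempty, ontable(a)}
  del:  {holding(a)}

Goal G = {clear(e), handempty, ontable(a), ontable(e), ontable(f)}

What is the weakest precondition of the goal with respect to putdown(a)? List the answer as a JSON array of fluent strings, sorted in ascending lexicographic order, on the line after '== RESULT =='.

Compute (G \ add) ∪ pre:
  G ∩ del = {}  (empty — regression defined)
  G \ add = {clear(e), handempty, ontable(a), ontable(e), ontable(f)} \ {clear(a), handempty, ontable(a)} = {clear(e), ontable(e), ontable(f)}
  ∪ pre   = {clear(e), ontable(e), ontable(f)} ∪ {holding(a)}
          = {clear(e), holding(a), ontable(e), ontable(f)}

== RESULT ==
["clear(e)", "holding(a)", "ontable(e)", "ontable(f)"]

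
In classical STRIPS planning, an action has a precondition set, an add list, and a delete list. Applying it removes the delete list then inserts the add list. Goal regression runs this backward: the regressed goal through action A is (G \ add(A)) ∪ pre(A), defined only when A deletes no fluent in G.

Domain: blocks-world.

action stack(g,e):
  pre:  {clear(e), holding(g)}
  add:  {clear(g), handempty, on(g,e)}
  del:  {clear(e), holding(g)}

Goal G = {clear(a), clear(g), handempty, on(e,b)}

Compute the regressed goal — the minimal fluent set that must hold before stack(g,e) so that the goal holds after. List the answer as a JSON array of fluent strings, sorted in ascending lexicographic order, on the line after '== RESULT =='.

Compute (G \ add) ∪ pre:
  G ∩ del = {}  (empty — regression defined)
  G \ add = {clear(a), clear(g), handempty, on(e,b)} \ {clear(g), handempty, on(g,e)} = {clear(a), on(e,b)}
  ∪ pre   = {clear(a), on(e,b)} ∪ {clear(e), holding(g)}
          = {clear(a), clear(e), holding(g), on(e,b)}

== RESULT ==
["clear(a)", "clear(e)", "holding(g)", "on(e,b)"]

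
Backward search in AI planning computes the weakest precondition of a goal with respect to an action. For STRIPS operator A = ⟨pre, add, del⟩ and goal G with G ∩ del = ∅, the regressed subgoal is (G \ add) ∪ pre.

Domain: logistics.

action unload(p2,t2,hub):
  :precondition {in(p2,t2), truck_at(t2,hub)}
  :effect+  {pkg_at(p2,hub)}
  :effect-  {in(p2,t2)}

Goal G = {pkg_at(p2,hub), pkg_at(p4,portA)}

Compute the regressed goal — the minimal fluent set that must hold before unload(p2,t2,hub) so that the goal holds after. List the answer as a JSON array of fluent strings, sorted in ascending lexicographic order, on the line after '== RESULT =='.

Compute (G \ add) ∪ pre:
  G ∩ del = {}  (empty — regression defined)
  G \ add = {pkg_at(p2,hub), pkg_at(p4,portA)} \ {pkg_at(p2,hub)} = {pkg_at(p4,portA)}
  ∪ pre   = {pkg_at(p4,portA)} ∪ {in(p2,t2), truck_at(t2,hub)}
          = {in(p2,t2), pkg_at(p4,portA), truck_at(t2,hub)}

== RESULT ==
["in(p2,t2)", "pkg_at(p4,portA)", "truck_at(t2,hub)"]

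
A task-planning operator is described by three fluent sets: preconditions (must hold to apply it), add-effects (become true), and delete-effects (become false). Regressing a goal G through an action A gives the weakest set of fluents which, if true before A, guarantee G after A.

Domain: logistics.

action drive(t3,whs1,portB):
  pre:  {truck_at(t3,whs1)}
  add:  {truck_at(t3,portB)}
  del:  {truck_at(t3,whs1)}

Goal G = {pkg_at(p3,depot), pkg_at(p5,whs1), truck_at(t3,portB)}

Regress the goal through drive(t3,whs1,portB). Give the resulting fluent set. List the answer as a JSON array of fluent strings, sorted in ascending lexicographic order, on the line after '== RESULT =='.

Compute (G \ add) ∪ pre:
  G ∩ del = {}  (empty — regression defined)
  G \ add = {pkg_at(p3,depot), pkg_at(p5,whs1), truck_at(t3,portB)} \ {truck_at(t3,portB)} = {pkg_at(p3,depot), pkg_at(p5,whs1)}
  ∪ pre   = {pkg_at(p3,depot), pkg_at(p5,whs1)} ∪ {truck_at(t3,whs1)}
          = {pkg_at(p3,depot), pkg_at(p5,whs1), truck_at(t3,whs1)}

== RESULT ==
["pkg_at(p3,depot)", "pkg_at(p5,whs1)", "truck_at(t3,whs1)"]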